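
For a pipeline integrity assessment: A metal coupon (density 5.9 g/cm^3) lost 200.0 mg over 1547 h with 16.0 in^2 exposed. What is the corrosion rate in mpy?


Apply the mpy weight-loss relation: CR = 534 * W / (D * A * T)
Numerator: 534 * 200.0 = 106800.0
Denominator: 5.9 * 16.0 * 1547 = 146036.8
CR = 106800.0 / 146036.8 = 0.73132 mpy

0.73132 mpy


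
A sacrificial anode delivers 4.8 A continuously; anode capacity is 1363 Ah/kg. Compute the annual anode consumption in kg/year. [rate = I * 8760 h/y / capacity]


Annual consumption = current * hours per year / capacity
Rate = 4.8 * 8760 / 1363 = 30.8 kg/year

30.8 kg/year


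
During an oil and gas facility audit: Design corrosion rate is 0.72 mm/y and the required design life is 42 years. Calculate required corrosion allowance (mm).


Corrosion allowance = CR × design life
CA = 0.72 * 42 = 30.24 mm

30.24 mm


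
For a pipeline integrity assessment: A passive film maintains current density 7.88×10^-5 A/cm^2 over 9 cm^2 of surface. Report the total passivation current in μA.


I = i_pass * A, then convert A → μA (×10^6)
I = 7.88×10^-5 * 9 * 10^6 = 709.2 μA

709.2 μA


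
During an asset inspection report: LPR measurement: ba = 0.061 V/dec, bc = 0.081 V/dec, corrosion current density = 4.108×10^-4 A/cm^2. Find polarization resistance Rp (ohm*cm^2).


Apply the Stern-Geary equation: Rp = ba*bc / (2.303*icorr*(ba+bc))
ba*bc = 0.061*0.081 = 0.004941
ba+bc = 0.142; 2.303*icorr*(ba+bc) = 2.303*4.108×10^-4*0.142 = 1.3434228×10^-4
Rp = 0.004941 / 1.3434228×10^-4 = 36.8 ohm*cm^2

36.8 ohm*cm^2


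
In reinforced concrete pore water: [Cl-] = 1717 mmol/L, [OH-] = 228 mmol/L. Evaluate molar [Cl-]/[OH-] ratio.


Threshold parameter = [Cl-] / [OH-] (molar basis; both in mmol/L, so units cancel)
Ratio = 1717 / 228 = 7.53

7.53


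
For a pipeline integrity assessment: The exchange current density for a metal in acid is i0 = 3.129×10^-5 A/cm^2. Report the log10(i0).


i0 = 3.129×10^-5 A/cm^2
log10(i0) = -4.505

-4.505


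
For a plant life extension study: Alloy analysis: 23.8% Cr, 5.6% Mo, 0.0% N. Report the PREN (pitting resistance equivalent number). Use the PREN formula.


Apply the PREN formula: PREN = Cr + 3.3*Mo + 16*N
PREN = 23.8 + 3.3*5.6 + 16*0.0
PREN = 23.8 + 18.48 + 0.0 = 42.28

42.28


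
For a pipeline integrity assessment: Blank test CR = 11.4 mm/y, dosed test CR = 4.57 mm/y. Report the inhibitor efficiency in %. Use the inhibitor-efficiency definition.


Apply the inhibitor-efficiency definition: IE = (CR_blank − CR_inh)/CR_blank × 100
IE = (11.4 − 4.57) / 11.4 × 100
IE = 6.83 / 11.4 × 100 = 59.9 %

59.9 %


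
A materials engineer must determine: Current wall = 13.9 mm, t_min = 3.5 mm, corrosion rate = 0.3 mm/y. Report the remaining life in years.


Apply the remaining-life relation: RL = (t_current − t_min) / CR
RL = (13.9 − 3.5) / 0.3 = 10.4 / 0.3 = 34.7 years

34.7 years


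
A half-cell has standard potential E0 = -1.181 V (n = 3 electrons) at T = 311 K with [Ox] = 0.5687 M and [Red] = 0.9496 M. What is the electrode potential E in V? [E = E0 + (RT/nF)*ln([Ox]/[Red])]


Apply the Nernst equation: E = E0 + (RT/nF)*ln([Ox]/[Red])
Step 1: RT/nF = 8.314*311/(3*96485) = 0.00893284 V
Step 2: [Ox]/[Red] = 0.5687/0.9496 = 0.598884
Step 3: ln(0.598884) = -0.512687
Step 4: correction = 0.00893284 * -0.512687 = -0.005 V
E = -1.181 + -0.005 = -1.186 V

-1.186 V


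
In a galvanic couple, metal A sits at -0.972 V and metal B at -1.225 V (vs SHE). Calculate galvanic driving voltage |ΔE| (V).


Driving voltage is the absolute potential difference.
|ΔE| = |-0.972 − (-1.225)| = 0.253 V

0.253 V


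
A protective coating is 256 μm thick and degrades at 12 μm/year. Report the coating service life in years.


Service life = thickness / degradation rate
Life = 256 / 12 = 21.3 years

21.3 years


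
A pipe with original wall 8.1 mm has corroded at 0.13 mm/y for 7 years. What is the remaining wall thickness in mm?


Remaining wall = original − CR × time
t = 8.1 − 0.13*7 = 8.1 − 0.91 = 7.19 mm

7.19 mm


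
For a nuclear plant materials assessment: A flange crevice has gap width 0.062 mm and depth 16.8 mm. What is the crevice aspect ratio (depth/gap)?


Aspect ratio = depth / gap
Ratio = 16.8 / 0.062 = 271.0

271.0


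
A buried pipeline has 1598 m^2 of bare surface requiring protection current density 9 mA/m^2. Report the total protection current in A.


I = area * current density, then convert mA → A (÷1000)
I = 1598 * 9 / 1000 = 14.38 A

14.38 A


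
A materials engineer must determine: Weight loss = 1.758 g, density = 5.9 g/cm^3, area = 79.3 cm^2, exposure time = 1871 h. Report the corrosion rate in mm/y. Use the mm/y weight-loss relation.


Apply the mm/y weight-loss relation: CR = 87600 * W / (D * A * T)
Numerator: 87600 * 1.758 = 154000.8
Denominator: 5.9 * 79.3 * 1871 = 875384.77
CR = 154000.8 / 875384.77 = 0.175924 mm/y

0.175924 mm/y


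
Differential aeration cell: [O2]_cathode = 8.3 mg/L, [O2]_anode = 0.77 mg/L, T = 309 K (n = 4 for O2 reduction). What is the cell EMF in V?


Apply the Nernst concentration-cell relation: E = (RT/nF)*ln(C_cathode/C_anode)
RT/nF = 8.314*309/(4*96485) = 0.00665654 V
ln(8.3/0.77) = 2.37762
E = 0.00665654 * 2.37762 = 0.01583 V

0.01583 V


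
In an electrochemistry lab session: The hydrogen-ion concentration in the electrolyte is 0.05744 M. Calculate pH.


pH = −log10[H+]
pH = −log10(0.05744) = 1.24

1.24


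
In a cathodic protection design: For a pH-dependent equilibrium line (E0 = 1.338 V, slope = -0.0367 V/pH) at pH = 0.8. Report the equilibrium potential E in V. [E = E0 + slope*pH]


Apply the Pourbaix line equation: E = E0 + slope*pH
E = 1.338 + (-0.0367)*0.8 = 1.338 + (-0.02936) = 1.30864 V
Rounded to 4 decimal places: E = 1.3086 V

1.3086 V


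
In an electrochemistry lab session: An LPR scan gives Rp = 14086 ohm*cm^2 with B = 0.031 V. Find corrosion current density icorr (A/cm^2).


Apply the Stern-Geary relation: icorr = B / Rp
icorr = 0.031 / 14086 = 2.201×10^-6 A/cm^2

2.201×10^-6 A/cm^2


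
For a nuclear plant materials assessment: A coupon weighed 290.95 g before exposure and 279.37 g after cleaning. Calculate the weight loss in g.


Weight loss = initial − final
WL = 290.95 − 279.37 = 11.58 g

11.58 g


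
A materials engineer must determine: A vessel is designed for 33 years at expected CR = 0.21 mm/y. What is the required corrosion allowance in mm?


Corrosion allowance = CR × design life
CA = 0.21 * 33 = 6.93 mm

6.93 mm


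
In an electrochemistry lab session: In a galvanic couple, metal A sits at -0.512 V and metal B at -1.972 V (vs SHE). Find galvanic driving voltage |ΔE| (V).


Driving voltage is the absolute potential difference.
|ΔE| = |-0.512 − (-1.972)| = 1.46 V

1.46 V


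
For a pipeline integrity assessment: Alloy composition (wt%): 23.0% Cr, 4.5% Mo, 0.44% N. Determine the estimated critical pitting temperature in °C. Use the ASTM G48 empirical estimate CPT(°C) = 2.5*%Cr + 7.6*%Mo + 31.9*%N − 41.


Apply the ASTM G48 empirical CPT estimate: CPT(°C) = 2.5*%Cr + 7.6*%Mo + 31.9*%N − 41
2.5*23.0 = 57.5; 7.6*4.5 = 34.2; 31.9*0.44 = 14.036
CPT = 57.5 + 34.2 + 14.036 − 41 = 64.736 °C
Rounded to 0.1 °C: CPT ≈ 64.7 °C

64.7 °C


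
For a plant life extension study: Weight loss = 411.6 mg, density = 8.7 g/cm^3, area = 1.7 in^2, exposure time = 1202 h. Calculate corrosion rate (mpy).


Apply the mpy weight-loss relation: CR = 534 * W / (D * A * T)
Numerator: 534 * 411.6 = 219794.4
Denominator: 8.7 * 1.7 * 1202 = 17777.58
CR = 219794.4 / 17777.58 = 12.36357 mpy

12.36357 mpy


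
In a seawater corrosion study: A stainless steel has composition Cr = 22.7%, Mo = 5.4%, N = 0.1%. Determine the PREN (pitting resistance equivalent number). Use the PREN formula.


Apply the PREN formula: PREN = Cr + 3.3*Mo + 16*N
PREN = 22.7 + 3.3*5.4 + 16*0.1
PREN = 22.7 + 17.82 + 1.6 = 42.12

42.12


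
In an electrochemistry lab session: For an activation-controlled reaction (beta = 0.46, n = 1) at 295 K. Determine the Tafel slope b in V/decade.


Apply the Tafel slope relation: b = 2.303*R*T/(beta*n*F)
Numerator: 2.303 * 8.314 * 295 = 5648.41
Denominator: 0.46 * 1 * 96485 = 44383.1
b = 5648.41 / 44383.1 = 0.1273 V/decade

0.1273 V/decade


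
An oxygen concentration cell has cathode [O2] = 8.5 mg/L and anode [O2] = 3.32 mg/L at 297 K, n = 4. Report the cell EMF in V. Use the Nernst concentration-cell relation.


Apply the Nernst concentration-cell relation: E = (RT/nF)*ln(C_cathode/C_anode)
RT/nF = 8.314*297/(4*96485) = 0.00639804 V
ln(8.5/3.32) = 0.9401
E = 0.00639804 * 0.9401 = 0.00601 V

0.00601 V


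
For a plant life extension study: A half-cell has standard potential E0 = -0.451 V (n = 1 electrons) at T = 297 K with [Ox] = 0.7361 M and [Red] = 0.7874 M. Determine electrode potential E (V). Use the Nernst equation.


Apply the Nernst equation: E = E0 + (RT/nF)*ln([Ox]/[Red])
Step 1: RT/nF = 8.314*297/(1*96485) = 0.02559214 V
Step 2: [Ox]/[Red] = 0.7361/0.7874 = 0.934849
Step 3: ln(0.934849) = -0.06737
Step 4: correction = 0.02559214 * -0.06737 = -0.002 V
E = -0.451 + -0.002 = -0.453 V

-0.453 V


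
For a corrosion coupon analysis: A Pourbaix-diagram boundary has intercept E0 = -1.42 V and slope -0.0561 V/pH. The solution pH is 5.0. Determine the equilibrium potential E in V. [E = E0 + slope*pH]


Apply the Pourbaix line equation: E = E0 + slope*pH
E = -1.42 + (-0.0561)*5.0 = -1.42 + (-0.2805) = -1.7005 V
Rounded to 3 decimal places: E = -1.701 V

-1.701 V


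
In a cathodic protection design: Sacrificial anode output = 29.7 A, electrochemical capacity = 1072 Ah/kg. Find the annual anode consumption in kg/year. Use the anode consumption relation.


Annual consumption = current * hours per year / capacity
Rate = 29.7 * 8760 / 1072 = 242.7 kg/year

242.7 kg/year


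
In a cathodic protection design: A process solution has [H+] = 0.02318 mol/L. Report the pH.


pH = −log10[H+]
pH = −log10(0.02318) = 1.63

1.63


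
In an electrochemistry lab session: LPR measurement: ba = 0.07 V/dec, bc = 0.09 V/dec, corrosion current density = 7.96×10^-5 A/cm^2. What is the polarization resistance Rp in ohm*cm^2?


Apply the Stern-Geary equation: Rp = ba*bc / (2.303*icorr*(ba+bc))
ba*bc = 0.07*0.09 = 0.0063
ba+bc = 0.16; 2.303*icorr*(ba+bc) = 2.303*7.96×10^-5*0.16 = 2.9331008×10^-5
Rp = 0.0063 / 2.9331008×10^-5 = 214.79 ohm*cm^2

214.79 ohm*cm^2


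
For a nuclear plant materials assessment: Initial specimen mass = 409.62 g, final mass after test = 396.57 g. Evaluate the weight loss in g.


Weight loss = initial − final
WL = 409.62 − 396.57 = 13.05 g

13.05 g


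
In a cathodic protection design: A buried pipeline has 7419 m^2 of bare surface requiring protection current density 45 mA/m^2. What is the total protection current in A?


I = area * current density, then convert mA → A (÷1000)
I = 7419 * 45 / 1000 = 333.86 A

333.86 A


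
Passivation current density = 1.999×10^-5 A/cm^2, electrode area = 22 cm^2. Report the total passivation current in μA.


I = i_pass * A, then convert A → μA (×10^6)
I = 1.999×10^-5 * 22 * 10^6 = 439.78 μA

439.78 μA


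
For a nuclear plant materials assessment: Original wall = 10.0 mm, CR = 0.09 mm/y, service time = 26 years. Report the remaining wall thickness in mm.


Remaining wall = original − CR × time
t = 10.0 − 0.09*26 = 10.0 − 2.34 = 7.66 mm

7.66 mm


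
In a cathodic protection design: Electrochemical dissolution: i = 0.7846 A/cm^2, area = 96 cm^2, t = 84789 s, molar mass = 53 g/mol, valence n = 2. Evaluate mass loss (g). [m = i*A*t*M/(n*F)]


Apply Faraday's law: m = i*A*t*M / (n*F)
Total charge passed Q = i*A*t = 0.7846*96*84789 = 6386443.1424 C
m = Q*M/(n*F) = 6386443.1424*53/(2*96485) = 1754.06274 g

1754.06274 g


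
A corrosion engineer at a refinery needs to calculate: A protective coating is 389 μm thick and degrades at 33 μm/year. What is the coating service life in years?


Service life = thickness / degradation rate
Life = 389 / 33 = 11.8 years

11.8 years


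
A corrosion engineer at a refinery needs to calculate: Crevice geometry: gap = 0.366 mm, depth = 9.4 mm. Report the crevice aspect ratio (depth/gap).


Aspect ratio = depth / gap
Ratio = 9.4 / 0.366 = 25.7

25.7


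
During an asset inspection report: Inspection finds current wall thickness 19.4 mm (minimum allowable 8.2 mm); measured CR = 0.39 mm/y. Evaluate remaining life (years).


Apply the remaining-life relation: RL = (t_current − t_min) / CR
RL = (19.4 − 8.2) / 0.39 = 11.2 / 0.39 = 28.7 years

28.7 years


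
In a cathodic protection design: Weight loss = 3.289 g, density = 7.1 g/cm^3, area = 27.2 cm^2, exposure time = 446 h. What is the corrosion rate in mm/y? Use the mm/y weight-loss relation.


Apply the mm/y weight-loss relation: CR = 87600 * W / (D * A * T)
Numerator: 87600 * 3.289 = 288116.4
Denominator: 7.1 * 27.2 * 446 = 86131.52
CR = 288116.4 / 86131.52 = 3.3451 mm/y

3.3451 mm/y


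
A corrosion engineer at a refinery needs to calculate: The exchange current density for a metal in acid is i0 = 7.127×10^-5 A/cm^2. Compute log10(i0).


i0 = 7.127×10^-5 A/cm^2
log10(i0) = -4.147

-4.147


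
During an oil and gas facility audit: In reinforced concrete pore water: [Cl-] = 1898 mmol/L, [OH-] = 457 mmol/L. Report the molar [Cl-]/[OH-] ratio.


Threshold parameter = [Cl-] / [OH-] (molar basis; both in mmol/L, so units cancel)
Ratio = 1898 / 457 = 4.15

4.15


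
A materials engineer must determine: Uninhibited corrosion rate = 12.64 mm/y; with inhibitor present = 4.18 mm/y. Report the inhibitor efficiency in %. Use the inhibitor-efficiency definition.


Apply the inhibitor-efficiency definition: IE = (CR_blank − CR_inh)/CR_blank × 100
IE = (12.64 − 4.18) / 12.64 × 100
IE = 8.46 / 12.64 × 100 = 66.9 %

66.9 %


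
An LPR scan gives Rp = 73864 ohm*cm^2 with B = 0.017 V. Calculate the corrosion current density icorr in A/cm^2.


Apply the Stern-Geary relation: icorr = B / Rp
icorr = 0.017 / 73864 = 2.302×10^-7 A/cm^2

2.302×10^-7 A/cm^2


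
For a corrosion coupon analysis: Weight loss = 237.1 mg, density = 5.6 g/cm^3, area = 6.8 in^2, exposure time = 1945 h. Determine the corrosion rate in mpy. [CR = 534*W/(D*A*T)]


Apply the mpy weight-loss relation: CR = 534 * W / (D * A * T)
Numerator: 534 * 237.1 = 126611.4
Denominator: 5.6 * 6.8 * 1945 = 74065.6
CR = 126611.4 / 74065.6 = 1.70945 mpy

1.70945 mpy


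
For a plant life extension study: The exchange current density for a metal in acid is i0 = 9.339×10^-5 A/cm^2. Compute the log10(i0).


i0 = 9.339×10^-5 A/cm^2
log10(i0) = -4.03

-4.03


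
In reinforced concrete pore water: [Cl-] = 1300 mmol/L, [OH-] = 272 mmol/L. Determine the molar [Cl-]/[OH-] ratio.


Threshold parameter = [Cl-] / [OH-] (molar basis; both in mmol/L, so units cancel)
Ratio = 1300 / 272 = 4.78

4.78


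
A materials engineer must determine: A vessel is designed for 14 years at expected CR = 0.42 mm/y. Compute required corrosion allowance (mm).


Corrosion allowance = CR × design life
CA = 0.42 * 14 = 5.88 mm

5.88 mm


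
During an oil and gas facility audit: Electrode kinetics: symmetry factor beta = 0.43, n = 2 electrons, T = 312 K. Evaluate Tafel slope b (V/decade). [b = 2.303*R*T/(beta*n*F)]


Apply the Tafel slope relation: b = 2.303*R*T/(beta*n*F)
Numerator: 2.303 * 8.314 * 312 = 5973.91
Denominator: 0.43 * 2 * 96485 = 82977.1
b = 5973.91 / 82977.1 = 0.072 V/decade

0.072 V/decade


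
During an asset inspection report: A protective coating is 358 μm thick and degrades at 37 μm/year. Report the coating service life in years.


Service life = thickness / degradation rate
Life = 358 / 37 = 9.7 years

9.7 years


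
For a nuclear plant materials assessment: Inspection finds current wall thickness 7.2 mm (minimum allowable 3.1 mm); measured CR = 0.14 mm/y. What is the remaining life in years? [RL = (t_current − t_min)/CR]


Apply the remaining-life relation: RL = (t_current − t_min) / CR
RL = (7.2 − 3.1) / 0.14 = 4.1 / 0.14 = 29.3 years

29.3 years


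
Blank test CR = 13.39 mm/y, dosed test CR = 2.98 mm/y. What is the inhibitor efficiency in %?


Apply the inhibitor-efficiency definition: IE = (CR_blank − CR_inh)/CR_blank × 100
IE = (13.39 − 2.98) / 13.39 × 100
IE = 10.41 / 13.39 × 100 = 77.7 %

77.7 %


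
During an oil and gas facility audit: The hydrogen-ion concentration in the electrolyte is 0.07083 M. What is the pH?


pH = −log10[H+]
pH = −log10(0.07083) = 1.15

1.15


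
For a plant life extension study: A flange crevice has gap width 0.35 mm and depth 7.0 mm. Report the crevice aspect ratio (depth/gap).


Aspect ratio = depth / gap
Ratio = 7.0 / 0.35 = 20.0

20.0


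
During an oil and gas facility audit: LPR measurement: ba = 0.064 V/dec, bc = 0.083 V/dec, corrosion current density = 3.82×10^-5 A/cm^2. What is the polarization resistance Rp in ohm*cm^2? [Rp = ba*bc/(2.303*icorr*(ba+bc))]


Apply the Stern-Geary equation: Rp = ba*bc / (2.303*icorr*(ba+bc))
ba*bc = 0.064*0.083 = 0.005312
ba+bc = 0.147; 2.303*icorr*(ba+bc) = 2.303*3.82×10^-5*0.147 = 1.2932266×10^-5
Rp = 0.005312 / 1.2932266×10^-5 = 410.76 ohm*cm^2

410.76 ohm*cm^2


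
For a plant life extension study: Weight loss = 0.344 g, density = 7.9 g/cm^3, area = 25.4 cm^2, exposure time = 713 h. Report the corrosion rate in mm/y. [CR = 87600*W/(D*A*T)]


Apply the mm/y weight-loss relation: CR = 87600 * W / (D * A * T)
Numerator: 87600 * 0.344 = 30134.4
Denominator: 7.9 * 25.4 * 713 = 143070.58
CR = 30134.4 / 143070.58 = 0.21063 mm/y

0.21063 mm/y


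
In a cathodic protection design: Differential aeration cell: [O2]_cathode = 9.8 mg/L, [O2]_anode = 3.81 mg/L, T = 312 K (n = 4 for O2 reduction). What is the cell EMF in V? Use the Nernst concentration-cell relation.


Apply the Nernst concentration-cell relation: E = (RT/nF)*ln(C_cathode/C_anode)
RT/nF = 8.314*312/(4*96485) = 0.00672117 V
ln(9.8/3.81) = 0.94475
E = 0.00672117 * 0.94475 = 0.00635 V

0.00635 V


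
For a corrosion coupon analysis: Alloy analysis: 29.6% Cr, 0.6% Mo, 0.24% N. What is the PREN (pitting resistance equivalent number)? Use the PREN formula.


Apply the PREN formula: PREN = Cr + 3.3*Mo + 16*N
PREN = 29.6 + 3.3*0.6 + 16*0.24
PREN = 29.6 + 1.98 + 3.84 = 35.42

35.42


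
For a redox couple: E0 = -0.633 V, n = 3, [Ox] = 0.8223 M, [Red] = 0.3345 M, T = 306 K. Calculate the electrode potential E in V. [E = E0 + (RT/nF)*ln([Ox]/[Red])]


Apply the Nernst equation: E = E0 + (RT/nF)*ln([Ox]/[Red])
Step 1: RT/nF = 8.314*306/(3*96485) = 0.00878922 V
Step 2: [Ox]/[Red] = 0.8223/0.3345 = 2.458296
Step 3: ln(2.458296) = 0.899468
Step 4: correction = 0.00878922 * 0.899468 = 0.008 V
E = -0.633 + 0.008 = -0.625 V

-0.625 V


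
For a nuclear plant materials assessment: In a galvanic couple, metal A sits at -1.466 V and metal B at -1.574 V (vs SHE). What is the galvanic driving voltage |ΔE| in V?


Driving voltage is the absolute potential difference.
|ΔE| = |-1.466 − (-1.574)| = 0.108 V

0.108 V


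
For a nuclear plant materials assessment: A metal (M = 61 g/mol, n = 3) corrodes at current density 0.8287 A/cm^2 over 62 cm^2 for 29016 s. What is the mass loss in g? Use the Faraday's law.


Apply Faraday's law: m = i*A*t*M / (n*F)
Total charge passed Q = i*A*t = 0.8287*62*29016 = 1490824.6704 C
m = Q*M/(n*F) = 1490824.6704*61/(3*96485) = 314.1777 g

314.1777 g


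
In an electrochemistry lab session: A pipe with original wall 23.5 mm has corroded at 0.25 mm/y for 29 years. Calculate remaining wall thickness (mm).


Remaining wall = original − CR × time
t = 23.5 − 0.25*29 = 23.5 − 7.25 = 16.25 mm

16.25 mm


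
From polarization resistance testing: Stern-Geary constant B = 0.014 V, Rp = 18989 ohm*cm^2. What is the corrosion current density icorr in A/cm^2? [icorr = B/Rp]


Apply the Stern-Geary relation: icorr = B / Rp
icorr = 0.014 / 18989 = 7.373×10^-7 A/cm^2

7.373×10^-7 A/cm^2


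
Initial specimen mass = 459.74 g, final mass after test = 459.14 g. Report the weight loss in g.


Weight loss = initial − final
WL = 459.74 − 459.14 = 0.6 g

0.6 g


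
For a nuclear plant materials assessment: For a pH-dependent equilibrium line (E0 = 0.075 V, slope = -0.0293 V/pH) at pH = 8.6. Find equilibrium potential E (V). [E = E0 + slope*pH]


Apply the Pourbaix line equation: E = E0 + slope*pH
E = 0.075 + (-0.0293)*8.6 = 0.075 + (-0.25198) = -0.17698 V
Rounded to 4 decimal places: E = -0.1770 V

-0.1770 V


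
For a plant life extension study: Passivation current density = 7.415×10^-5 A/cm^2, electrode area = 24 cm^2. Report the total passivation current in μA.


I = i_pass * A, then convert A → μA (×10^6)
I = 7.415×10^-5 * 24 * 10^6 = 1779.6 μA

1779.6 μA


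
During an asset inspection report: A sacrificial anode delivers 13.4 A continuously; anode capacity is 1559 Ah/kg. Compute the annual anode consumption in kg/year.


Annual consumption = current * hours per year / capacity
Rate = 13.4 * 8760 / 1559 = 75.3 kg/year

75.3 kg/year


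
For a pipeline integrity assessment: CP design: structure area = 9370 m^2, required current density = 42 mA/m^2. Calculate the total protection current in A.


I = area * current density, then convert mA → A (÷1000)
I = 9370 * 42 / 1000 = 393.54 A

393.54 A


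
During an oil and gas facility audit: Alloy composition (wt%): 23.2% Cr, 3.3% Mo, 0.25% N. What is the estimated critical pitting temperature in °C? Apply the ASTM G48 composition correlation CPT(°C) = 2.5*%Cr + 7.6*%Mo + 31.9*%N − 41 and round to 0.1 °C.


Apply the ASTM G48 empirical CPT estimate: CPT(°C) = 2.5*%Cr + 7.6*%Mo + 31.9*%N − 41
2.5*23.2 = 58; 7.6*3.3 = 25.08; 31.9*0.25 = 7.975
CPT = 58 + 25.08 + 7.975 − 41 = 50.055 °C
Rounded to 0.1 °C: CPT ≈ 50.1 °C

50.1 °C


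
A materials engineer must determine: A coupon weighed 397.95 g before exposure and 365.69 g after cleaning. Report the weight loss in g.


Weight loss = initial − final
WL = 397.95 − 365.69 = 32.26 g

32.26 g


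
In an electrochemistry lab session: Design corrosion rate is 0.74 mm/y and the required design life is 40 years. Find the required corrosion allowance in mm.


Corrosion allowance = CR × design life
CA = 0.74 * 40 = 29.6 mm

29.6 mm


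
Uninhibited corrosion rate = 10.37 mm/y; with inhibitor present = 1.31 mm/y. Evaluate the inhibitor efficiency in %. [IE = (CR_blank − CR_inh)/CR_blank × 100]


Apply the inhibitor-efficiency definition: IE = (CR_blank − CR_inh)/CR_blank × 100
IE = (10.37 − 1.31) / 10.37 × 100
IE = 9.06 / 10.37 × 100 = 87.4 %

87.4 %


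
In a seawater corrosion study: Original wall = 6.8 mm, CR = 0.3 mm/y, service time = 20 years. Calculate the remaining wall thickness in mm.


Remaining wall = original − CR × time
t = 6.8 − 0.3*20 = 6.8 − 6.0 = 0.8 mm

0.8 mm


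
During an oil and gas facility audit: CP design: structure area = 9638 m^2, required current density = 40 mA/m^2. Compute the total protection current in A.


I = area * current density, then convert mA → A (÷1000)
I = 9638 * 40 / 1000 = 385.52 A

385.52 A


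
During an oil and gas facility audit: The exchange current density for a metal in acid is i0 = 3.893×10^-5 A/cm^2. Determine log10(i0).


i0 = 3.893×10^-5 A/cm^2
log10(i0) = -4.41

-4.41


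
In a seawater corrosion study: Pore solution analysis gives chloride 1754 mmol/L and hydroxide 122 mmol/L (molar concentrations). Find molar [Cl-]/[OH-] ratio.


Threshold parameter = [Cl-] / [OH-] (molar basis; both in mmol/L, so units cancel)
Ratio = 1754 / 122 = 14.38

14.38


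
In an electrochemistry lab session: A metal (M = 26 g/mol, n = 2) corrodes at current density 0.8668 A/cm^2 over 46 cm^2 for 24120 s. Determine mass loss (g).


Apply Faraday's law: m = i*A*t*M / (n*F)
Total charge passed Q = i*A*t = 0.8668*46*24120 = 961731.936 C
m = Q*M/(n*F) = 961731.936*26/(2*96485) = 129.57988 g

129.57988 g


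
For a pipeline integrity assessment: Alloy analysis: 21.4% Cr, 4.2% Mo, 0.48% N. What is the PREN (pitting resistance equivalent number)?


Apply the PREN formula: PREN = Cr + 3.3*Mo + 16*N
PREN = 21.4 + 3.3*4.2 + 16*0.48
PREN = 21.4 + 13.86 + 7.68 = 42.94

42.94


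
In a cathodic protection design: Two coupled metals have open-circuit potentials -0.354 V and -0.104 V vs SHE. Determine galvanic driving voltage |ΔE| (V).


Driving voltage is the absolute potential difference.
|ΔE| = |-0.354 − (-0.104)| = 0.25 V

0.25 V


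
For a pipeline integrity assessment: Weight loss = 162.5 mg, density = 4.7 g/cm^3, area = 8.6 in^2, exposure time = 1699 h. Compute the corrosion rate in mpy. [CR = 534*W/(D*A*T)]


Apply the mpy weight-loss relation: CR = 534 * W / (D * A * T)
Numerator: 534 * 162.5 = 86775.0
Denominator: 4.7 * 8.6 * 1699 = 68673.58
CR = 86775.0 / 68673.58 = 1.2636 mpy

1.2636 mpy


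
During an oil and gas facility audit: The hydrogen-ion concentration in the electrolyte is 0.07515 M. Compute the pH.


pH = −log10[H+]
pH = −log10(0.07515) = 1.12

1.12


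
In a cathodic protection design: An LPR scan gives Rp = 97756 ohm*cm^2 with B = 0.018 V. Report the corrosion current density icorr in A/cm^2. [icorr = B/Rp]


Apply the Stern-Geary relation: icorr = B / Rp
icorr = 0.018 / 97756 = 1.841×10^-7 A/cm^2

1.841×10^-7 A/cm^2


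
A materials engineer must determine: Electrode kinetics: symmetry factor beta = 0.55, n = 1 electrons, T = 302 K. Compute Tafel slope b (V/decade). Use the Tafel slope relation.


Apply the Tafel slope relation: b = 2.303*R*T/(beta*n*F)
Numerator: 2.303 * 8.314 * 302 = 5782.44
Denominator: 0.55 * 1 * 96485 = 53066.75
b = 5782.44 / 53066.75 = 0.109 V/decade

0.109 V/decade


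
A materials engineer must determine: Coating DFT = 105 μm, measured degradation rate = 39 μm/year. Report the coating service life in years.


Service life = thickness / degradation rate
Life = 105 / 39 = 2.7 years

2.7 years


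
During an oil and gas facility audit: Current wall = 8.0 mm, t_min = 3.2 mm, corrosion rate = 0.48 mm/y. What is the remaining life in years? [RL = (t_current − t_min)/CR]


Apply the remaining-life relation: RL = (t_current − t_min) / CR
RL = (8.0 − 3.2) / 0.48 = 4.8 / 0.48 = 10.0 years

10.0 years


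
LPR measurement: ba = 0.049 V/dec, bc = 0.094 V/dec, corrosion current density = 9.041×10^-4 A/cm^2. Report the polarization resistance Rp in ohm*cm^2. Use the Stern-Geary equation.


Apply the Stern-Geary equation: Rp = ba*bc / (2.303*icorr*(ba+bc))
ba*bc = 0.049*0.094 = 0.004606
ba+bc = 0.143; 2.303*icorr*(ba+bc) = 2.303*9.041×10^-4*0.143 = 2.9774635×10^-4
Rp = 0.004606 / 2.9774635×10^-4 = 15.5 ohm*cm^2

15.5 ohm*cm^2


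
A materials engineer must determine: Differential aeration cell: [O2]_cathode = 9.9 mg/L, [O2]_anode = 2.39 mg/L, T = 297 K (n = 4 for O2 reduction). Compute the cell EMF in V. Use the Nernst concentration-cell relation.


Apply the Nernst concentration-cell relation: E = (RT/nF)*ln(C_cathode/C_anode)
RT/nF = 8.314*297/(4*96485) = 0.00639804 V
ln(9.9/2.39) = 1.42124
E = 0.00639804 * 1.42124 = 0.00909 V

0.00909 V


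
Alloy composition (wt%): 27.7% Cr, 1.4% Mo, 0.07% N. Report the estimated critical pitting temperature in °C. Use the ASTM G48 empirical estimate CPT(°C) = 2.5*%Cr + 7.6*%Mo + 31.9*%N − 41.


Apply the ASTM G48 empirical CPT estimate: CPT(°C) = 2.5*%Cr + 7.6*%Mo + 31.9*%N − 41
2.5*27.7 = 69.25; 7.6*1.4 = 10.64; 31.9*0.07 = 2.233
CPT = 69.25 + 10.64 + 2.233 − 41 = 41.123 °C
Rounded to 0.1 °C: CPT ≈ 41.1 °C

41.1 °C


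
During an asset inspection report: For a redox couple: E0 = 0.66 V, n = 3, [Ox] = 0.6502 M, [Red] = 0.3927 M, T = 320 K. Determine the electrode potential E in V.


Apply the Nernst equation: E = E0 + (RT/nF)*ln([Ox]/[Red])
Step 1: RT/nF = 8.314*320/(3*96485) = 0.00919134 V
Step 2: [Ox]/[Red] = 0.6502/0.3927 = 1.655717
Step 3: ln(1.655717) = 0.504234
Step 4: correction = 0.00919134 * 0.504234 = 0.005 V
E = 0.66 + 0.005 = 0.665 V

0.665 V


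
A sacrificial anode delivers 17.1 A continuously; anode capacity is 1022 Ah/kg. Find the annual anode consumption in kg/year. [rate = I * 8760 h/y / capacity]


Annual consumption = current * hours per year / capacity
Rate = 17.1 * 8760 / 1022 = 146.6 kg/year

146.6 kg/year


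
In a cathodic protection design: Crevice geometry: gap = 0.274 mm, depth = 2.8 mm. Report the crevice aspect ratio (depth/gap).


Aspect ratio = depth / gap
Ratio = 2.8 / 0.274 = 10.2

10.2


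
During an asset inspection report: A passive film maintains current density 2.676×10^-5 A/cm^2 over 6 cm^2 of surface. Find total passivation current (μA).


I = i_pass * A, then convert A → μA (×10^6)
I = 2.676×10^-5 * 6 * 10^6 = 160.56 μA

160.56 μA


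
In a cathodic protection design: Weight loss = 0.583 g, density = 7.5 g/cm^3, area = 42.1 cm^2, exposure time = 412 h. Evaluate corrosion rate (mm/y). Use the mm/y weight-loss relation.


Apply the mm/y weight-loss relation: CR = 87600 * W / (D * A * T)
Numerator: 87600 * 0.583 = 51070.8
Denominator: 7.5 * 42.1 * 412 = 130089.0
CR = 51070.8 / 130089.0 = 0.3926 mm/y

0.3926 mm/y


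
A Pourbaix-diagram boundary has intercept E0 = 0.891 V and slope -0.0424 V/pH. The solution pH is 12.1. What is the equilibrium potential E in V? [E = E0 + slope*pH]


Apply the Pourbaix line equation: E = E0 + slope*pH
E = 0.891 + (-0.0424)*12.1 = 0.891 + (-0.51304) = 0.37796 V
Rounded to 4 decimal places: E = 0.3780 V

0.3780 V


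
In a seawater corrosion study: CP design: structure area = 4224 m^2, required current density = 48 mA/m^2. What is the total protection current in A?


I = area * current density, then convert mA → A (÷1000)
I = 4224 * 48 / 1000 = 202.75 A

202.75 A


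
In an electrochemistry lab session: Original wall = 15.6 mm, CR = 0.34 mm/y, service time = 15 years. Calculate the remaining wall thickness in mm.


Remaining wall = original − CR × time
t = 15.6 − 0.34*15 = 15.6 − 5.1 = 10.5 mm

10.5 mm


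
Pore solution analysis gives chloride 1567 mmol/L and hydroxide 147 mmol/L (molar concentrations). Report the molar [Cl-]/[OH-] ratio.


Threshold parameter = [Cl-] / [OH-] (molar basis; both in mmol/L, so units cancel)
Ratio = 1567 / 147 = 10.66

10.66


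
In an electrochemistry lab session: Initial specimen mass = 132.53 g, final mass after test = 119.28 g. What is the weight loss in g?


Weight loss = initial − final
WL = 132.53 − 119.28 = 13.25 g

13.25 g


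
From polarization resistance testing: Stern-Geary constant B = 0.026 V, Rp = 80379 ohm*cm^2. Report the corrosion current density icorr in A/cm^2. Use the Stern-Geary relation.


Apply the Stern-Geary relation: icorr = B / Rp
icorr = 0.026 / 80379 = 3.235×10^-7 A/cm^2

3.235×10^-7 A/cm^2


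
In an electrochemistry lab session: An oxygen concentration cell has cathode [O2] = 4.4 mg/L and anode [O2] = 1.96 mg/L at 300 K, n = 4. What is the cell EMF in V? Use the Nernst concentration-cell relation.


Apply the Nernst concentration-cell relation: E = (RT/nF)*ln(C_cathode/C_anode)
RT/nF = 8.314*300/(4*96485) = 0.00646266 V
ln(4.4/1.96) = 0.80866
E = 0.00646266 * 0.80866 = 0.00523 V

0.00523 V


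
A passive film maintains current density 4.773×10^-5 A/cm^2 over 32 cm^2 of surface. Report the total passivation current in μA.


I = i_pass * A, then convert A → μA (×10^6)
I = 4.773×10^-5 * 32 * 10^6 = 1527.36 μA

1527.36 μA


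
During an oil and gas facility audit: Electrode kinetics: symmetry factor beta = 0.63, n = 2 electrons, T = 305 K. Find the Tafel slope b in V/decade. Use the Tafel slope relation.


Apply the Tafel slope relation: b = 2.303*R*T/(beta*n*F)
Numerator: 2.303 * 8.314 * 305 = 5839.88
Denominator: 0.63 * 2 * 96485 = 121571.1
b = 5839.88 / 121571.1 = 0.048 V/decade

0.048 V/decade


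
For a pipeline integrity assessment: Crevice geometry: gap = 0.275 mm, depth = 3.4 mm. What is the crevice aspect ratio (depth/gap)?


Aspect ratio = depth / gap
Ratio = 3.4 / 0.275 = 12.4

12.4


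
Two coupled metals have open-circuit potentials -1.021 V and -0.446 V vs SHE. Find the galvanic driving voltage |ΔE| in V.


Driving voltage is the absolute potential difference.
|ΔE| = |-1.021 − (-0.446)| = 0.575 V

0.575 V


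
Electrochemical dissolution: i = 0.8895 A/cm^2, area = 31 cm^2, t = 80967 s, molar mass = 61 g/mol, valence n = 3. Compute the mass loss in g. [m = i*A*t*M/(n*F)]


Apply Faraday's law: m = i*A*t*M / (n*F)
Total charge passed Q = i*A*t = 0.8895*31*80967 = 2232624.5415 C
m = Q*M/(n*F) = 2232624.5415*61/(3*96485) = 470.505 g

470.505 g


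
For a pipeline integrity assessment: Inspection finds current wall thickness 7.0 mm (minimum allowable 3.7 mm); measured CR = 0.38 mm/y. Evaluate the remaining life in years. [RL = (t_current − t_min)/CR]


Apply the remaining-life relation: RL = (t_current − t_min) / CR
RL = (7.0 − 3.7) / 0.38 = 3.3 / 0.38 = 8.7 years

8.7 years


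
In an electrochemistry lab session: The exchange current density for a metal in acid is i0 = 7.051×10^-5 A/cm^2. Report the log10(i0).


i0 = 7.051×10^-5 A/cm^2
log10(i0) = -4.152

-4.152


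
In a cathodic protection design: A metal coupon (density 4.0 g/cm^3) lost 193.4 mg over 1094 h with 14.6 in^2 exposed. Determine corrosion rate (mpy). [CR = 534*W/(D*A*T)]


Apply the mpy weight-loss relation: CR = 534 * W / (D * A * T)
Numerator: 534 * 193.4 = 103275.6
Denominator: 4.0 * 14.6 * 1094 = 63889.6
CR = 103275.6 / 63889.6 = 1.61647 mpy

1.61647 mpy


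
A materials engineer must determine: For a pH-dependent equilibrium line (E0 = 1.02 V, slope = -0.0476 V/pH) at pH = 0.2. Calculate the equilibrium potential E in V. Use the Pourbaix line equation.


Apply the Pourbaix line equation: E = E0 + slope*pH
E = 1.02 + (-0.0476)*0.2 = 1.02 + (-0.00952) = 1.01048 V
Rounded to 3 decimal places: E = 1.010 V

1.010 V


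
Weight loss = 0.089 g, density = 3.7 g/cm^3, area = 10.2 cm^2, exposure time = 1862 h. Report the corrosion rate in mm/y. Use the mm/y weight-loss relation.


Apply the mm/y weight-loss relation: CR = 87600 * W / (D * A * T)
Numerator: 87600 * 0.089 = 7796.4
Denominator: 3.7 * 10.2 * 1862 = 70271.88
CR = 7796.4 / 70271.88 = 0.110946 mm/y

0.110946 mm/y


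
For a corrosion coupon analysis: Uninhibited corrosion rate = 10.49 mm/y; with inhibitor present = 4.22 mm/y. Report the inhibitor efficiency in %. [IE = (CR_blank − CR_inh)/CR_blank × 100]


Apply the inhibitor-efficiency definition: IE = (CR_blank − CR_inh)/CR_blank × 100
IE = (10.49 − 4.22) / 10.49 × 100
IE = 6.27 / 10.49 × 100 = 59.8 %

59.8 %


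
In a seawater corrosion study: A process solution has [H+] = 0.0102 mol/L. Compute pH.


pH = −log10[H+]
pH = −log10(0.0102) = 1.99

1.99


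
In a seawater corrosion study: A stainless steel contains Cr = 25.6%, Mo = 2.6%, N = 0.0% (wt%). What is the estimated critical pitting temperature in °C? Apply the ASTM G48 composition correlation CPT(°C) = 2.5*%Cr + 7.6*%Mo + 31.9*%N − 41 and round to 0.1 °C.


Apply the ASTM G48 empirical CPT estimate: CPT(°C) = 2.5*%Cr + 7.6*%Mo + 31.9*%N − 41
2.5*25.6 = 64; 7.6*2.6 = 19.76; 31.9*0.0 = 0
CPT = 64 + 19.76 + 0 − 41 = 42.76 °C
Rounded to 0.1 °C: CPT ≈ 42.8 °C

42.8 °C


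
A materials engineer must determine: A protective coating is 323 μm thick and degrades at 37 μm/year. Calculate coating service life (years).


Service life = thickness / degradation rate
Life = 323 / 37 = 8.7 years

8.7 years


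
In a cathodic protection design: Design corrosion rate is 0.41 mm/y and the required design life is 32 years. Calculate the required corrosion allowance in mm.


Corrosion allowance = CR × design life
CA = 0.41 * 32 = 13.12 mm

13.12 mm


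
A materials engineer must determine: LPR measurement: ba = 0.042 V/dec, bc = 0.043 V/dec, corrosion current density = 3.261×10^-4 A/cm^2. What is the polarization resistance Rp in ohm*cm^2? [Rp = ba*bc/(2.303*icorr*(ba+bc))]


Apply the Stern-Geary equation: Rp = ba*bc / (2.303*icorr*(ba+bc))
ba*bc = 0.042*0.043 = 0.001806
ba+bc = 0.085; 2.303*icorr*(ba+bc) = 2.303*3.261×10^-4*0.085 = 6.3835706×10^-5
Rp = 0.001806 / 6.3835706×10^-5 = 28.29 ohm*cm^2

28.29 ohm*cm^2


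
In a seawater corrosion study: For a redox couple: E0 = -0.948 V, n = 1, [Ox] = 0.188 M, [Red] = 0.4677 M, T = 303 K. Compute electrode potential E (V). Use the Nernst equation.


Apply the Nernst equation: E = E0 + (RT/nF)*ln([Ox]/[Red])
Step 1: RT/nF = 8.314*303/(1*96485) = 0.02610916 V
Step 2: [Ox]/[Red] = 0.188/0.4677 = 0.401967
Step 3: ln(0.401967) = -0.911385
Step 4: correction = 0.02610916 * -0.911385 = -0.0238 V
E = -0.948 + -0.0238 = -0.9718 V

-0.9718 V


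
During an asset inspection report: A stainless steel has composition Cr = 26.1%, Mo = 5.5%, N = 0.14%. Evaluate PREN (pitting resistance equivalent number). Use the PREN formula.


Apply the PREN formula: PREN = Cr + 3.3*Mo + 16*N
PREN = 26.1 + 3.3*5.5 + 16*0.14
PREN = 26.1 + 18.15 + 2.24 = 46.49

46.49


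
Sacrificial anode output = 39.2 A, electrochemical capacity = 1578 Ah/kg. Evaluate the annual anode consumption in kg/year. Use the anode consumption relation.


Annual consumption = current * hours per year / capacity
Rate = 39.2 * 8760 / 1578 = 217.6 kg/year

217.6 kg/year


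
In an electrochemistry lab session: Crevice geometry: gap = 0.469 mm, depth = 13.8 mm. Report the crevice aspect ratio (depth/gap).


Aspect ratio = depth / gap
Ratio = 13.8 / 0.469 = 29.4

29.4


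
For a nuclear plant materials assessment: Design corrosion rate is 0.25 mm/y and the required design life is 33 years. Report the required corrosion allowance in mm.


Corrosion allowance = CR × design life
CA = 0.25 * 33 = 8.25 mm

8.25 mm


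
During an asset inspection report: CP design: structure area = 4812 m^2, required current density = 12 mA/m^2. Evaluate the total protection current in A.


I = area * current density, then convert mA → A (÷1000)
I = 4812 * 12 / 1000 = 57.74 A

57.74 A


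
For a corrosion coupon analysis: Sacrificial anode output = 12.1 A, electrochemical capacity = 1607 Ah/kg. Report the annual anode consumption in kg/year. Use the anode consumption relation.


Annual consumption = current * hours per year / capacity
Rate = 12.1 * 8760 / 1607 = 66.0 kg/year

66.0 kg/year


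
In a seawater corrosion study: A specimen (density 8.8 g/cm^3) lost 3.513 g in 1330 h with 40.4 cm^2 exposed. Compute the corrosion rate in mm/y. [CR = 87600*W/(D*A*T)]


Apply the mm/y weight-loss relation: CR = 87600 * W / (D * A * T)
Numerator: 87600 * 3.513 = 307738.8
Denominator: 8.8 * 40.4 * 1330 = 472841.6
CR = 307738.8 / 472841.6 = 0.650829 mm/y

0.650829 mm/y


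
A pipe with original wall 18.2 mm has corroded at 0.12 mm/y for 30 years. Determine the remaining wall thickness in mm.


Remaining wall = original − CR × time
t = 18.2 − 0.12*30 = 18.2 − 3.6 = 14.6 mm

14.6 mm


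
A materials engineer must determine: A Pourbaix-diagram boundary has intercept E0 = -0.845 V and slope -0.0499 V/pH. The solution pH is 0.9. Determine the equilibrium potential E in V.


Apply the Pourbaix line equation: E = E0 + slope*pH
E = -0.845 + (-0.0499)*0.9 = -0.845 + (-0.04491) = -0.88991 V
Rounded to 4 decimal places: E = -0.8899 V

-0.8899 V


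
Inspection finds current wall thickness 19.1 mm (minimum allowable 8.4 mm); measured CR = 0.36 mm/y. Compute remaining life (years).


Apply the remaining-life relation: RL = (t_current − t_min) / CR
RL = (19.1 − 8.4) / 0.36 = 10.7 / 0.36 = 29.7 years

29.7 years
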